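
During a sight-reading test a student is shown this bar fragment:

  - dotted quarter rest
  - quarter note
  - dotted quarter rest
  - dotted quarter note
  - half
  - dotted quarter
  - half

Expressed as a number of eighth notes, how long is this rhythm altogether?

22

Convert each value to eighth notes: dotted quarter rest = 3; quarter note = 2; dotted quarter rest = 3; dotted quarter note = 3; half = 4; dotted quarter = 3; half = 4.
Sum: 3 + 2 + 3 + 3 + 4 + 3 + 4 = 22 eighth notes.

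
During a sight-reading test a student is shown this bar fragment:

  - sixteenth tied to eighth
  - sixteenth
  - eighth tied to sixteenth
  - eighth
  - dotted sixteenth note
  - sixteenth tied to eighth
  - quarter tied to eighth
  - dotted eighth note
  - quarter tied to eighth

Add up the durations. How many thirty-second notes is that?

57

Express everything in thirty-second notes: sixteenth tied to eighth (sixteenth + eighth) = 6; sixteenth = 2; eighth tied to sixteenth (eighth + sixteenth) = 6; eighth = 4; dotted sixteenth note = 3; sixteenth tied to eighth (sixteenth + eighth) = 6; quarter tied to eighth (quarter + eighth) = 12; dotted eighth note = 6; quarter tied to eighth (quarter + eighth) = 12.
Adding: 6 + 2 + 6 + 4 + 3 + 6 + 12 + 6 + 12 = 57 thirty-second notes.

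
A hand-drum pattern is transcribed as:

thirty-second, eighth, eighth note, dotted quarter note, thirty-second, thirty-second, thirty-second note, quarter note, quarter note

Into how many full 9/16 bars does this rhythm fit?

One bar of 9/16 = 18 thirty-second notes.
Convert each value to thirty-second notes: thirty-second = 1; eighth = 4; eighth note = 4; dotted quarter note = 12; thirty-second = 1; thirty-second = 1; thirty-second note = 1; quarter note = 8; quarter note = 8.
Adding: 1 + 4 + 4 + 12 + 1 + 1 + 1 + 8 + 8 = 40.
40 ÷ 18 = 2 complete bars with 4 left over.

2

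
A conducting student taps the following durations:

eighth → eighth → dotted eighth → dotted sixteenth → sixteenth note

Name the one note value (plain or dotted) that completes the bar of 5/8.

The bar of 5/8 = 20 thirty-second notes.
Convert each value to thirty-second notes: eighth = 4; eighth = 4; dotted eighth = 6; dotted sixteenth = 3; sixteenth note = 2.
Altogether 4 + 4 + 6 + 3 + 2 = 19.
Remaining: 20 − 19 = 1 thirty-second note, which is a thirty-second note.

thirty-second note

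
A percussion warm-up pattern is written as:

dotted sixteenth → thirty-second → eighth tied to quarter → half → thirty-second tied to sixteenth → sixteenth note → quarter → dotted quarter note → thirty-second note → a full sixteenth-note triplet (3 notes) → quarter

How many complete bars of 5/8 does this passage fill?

One bar of 5/8 = 20 thirty-second notes.
Express everything in thirty-second notes: dotted sixteenth = 3; thirty-second = 1; eighth tied to quarter (eighth + quarter) = 12; half = 16; thirty-second tied to sixteenth (thirty-second + sixteenth) = 3; sixteenth note = 2; quarter = 8; dotted quarter note = 12; thirty-second note = 1; a full sixteenth-note triplet (3 notes) (three triplet sixteenths span one eighth) = 4; quarter = 8.
Sum: 3 + 1 + 12 + 16 + 3 + 2 + 8 + 12 + 1 + 4 + 8 = 70.
70 ÷ 20 = 3 complete bars with 10 left over.

3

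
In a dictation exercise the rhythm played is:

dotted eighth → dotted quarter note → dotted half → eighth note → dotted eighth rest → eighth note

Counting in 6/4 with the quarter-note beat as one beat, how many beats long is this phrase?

7

One quarter-note beat = 4 sixteenth notes.
In sixteenth notes: dotted eighth = 3; dotted quarter note = 6; dotted half = 12; eighth note = 2; dotted eighth rest = 3; eighth note = 2.
Altogether 3 + 6 + 12 + 2 + 3 + 2 = 28.
28 ÷ 4 = 7 beats.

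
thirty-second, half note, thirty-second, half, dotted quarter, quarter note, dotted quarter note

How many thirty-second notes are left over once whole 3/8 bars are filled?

One bar of 3/8 = 12 thirty-second notes.
Convert each value to thirty-second notes: thirty-second = 1; half note = 16; thirty-second = 1; half = 16; dotted quarter = 12; quarter note = 8; dotted quarter note = 12.
Total: 1 + 16 + 1 + 16 + 12 + 8 + 12 = 66.
66 ÷ 12 = 5 complete bars with 6 thirty-second notes remaining.

6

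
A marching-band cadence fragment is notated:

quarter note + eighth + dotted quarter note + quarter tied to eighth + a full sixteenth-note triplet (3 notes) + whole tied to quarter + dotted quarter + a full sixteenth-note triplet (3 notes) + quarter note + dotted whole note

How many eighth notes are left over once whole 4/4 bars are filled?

One bar of 4/4 = 8 eighth notes.
In eighth notes: quarter note = 2; eighth = 1; dotted quarter note = 3; quarter tied to eighth (quarter + eighth) = 3; a full sixteenth-note triplet (3 notes) (three triplet sixteenths span one eighth) = 1; whole tied to quarter (whole + quarter) = 10; dotted quarter = 3; a full sixteenth-note triplet (3 notes) (three triplet sixteenths span one eighth) = 1; quarter note = 2; dotted whole note = 12.
Total: 2 + 1 + 3 + 3 + 1 + 10 + 3 + 1 + 2 + 12 = 38.
38 ÷ 8 = 4 complete bars with 6 eighth notes remaining.

6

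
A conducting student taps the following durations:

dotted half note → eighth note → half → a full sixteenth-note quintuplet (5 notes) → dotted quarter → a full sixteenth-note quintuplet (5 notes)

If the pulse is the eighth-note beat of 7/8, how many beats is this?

18

One eighth-note beat = 2 sixteenth notes.
Working in sixteenth notes: dotted half note = 12; eighth note = 2; half = 8; a full sixteenth-note quintuplet (5 notes) (five quintuplet sixteenths span one quarter) = 4; dotted quarter = 6; a full sixteenth-note quintuplet (5 notes) (five quintuplet sixteenths span one quarter) = 4.
Adding: 12 + 2 + 8 + 4 + 6 + 4 = 36.
36 ÷ 2 = 18 beats.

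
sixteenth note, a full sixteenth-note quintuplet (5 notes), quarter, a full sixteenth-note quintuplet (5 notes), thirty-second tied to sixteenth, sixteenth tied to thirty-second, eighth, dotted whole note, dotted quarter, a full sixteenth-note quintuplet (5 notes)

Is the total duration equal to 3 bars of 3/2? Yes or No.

One bar of 3/2 = 48 thirty-second notes, so 3 bars = 144.
Express everything in thirty-second notes: sixteenth note = 2; a full sixteenth-note quintuplet (5 notes) (five quintuplet sixteenths span one quarter) = 8; quarter = 8; a full sixteenth-note quintuplet (5 notes) (five quintuplet sixteenths span one quarter) = 8; thirty-second tied to sixteenth (thirty-second + sixteenth) = 3; sixteenth tied to thirty-second (sixteenth + thirty-second) = 3; eighth = 4; dotted whole note = 48; dotted quarter = 12; a full sixteenth-note quintuplet (5 notes) (five quintuplet sixteenths span one quarter) = 8.
Adding: 2 + 8 + 8 + 8 + 3 + 3 + 4 + 48 + 12 + 8 = 104.
104 falls short of 144, so the answer is No.

No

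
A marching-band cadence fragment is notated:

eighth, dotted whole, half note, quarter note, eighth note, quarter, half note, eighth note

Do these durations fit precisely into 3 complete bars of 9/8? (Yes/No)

Yes

One bar of 9/8 = 9 eighth notes, so 3 bars = 27.
Working in eighth notes: eighth = 1; dotted whole = 12; half note = 4; quarter note = 2; eighth note = 1; quarter = 2; half note = 4; eighth note = 1.
Sum: 1 + 12 + 4 + 2 + 1 + 2 + 4 + 1 = 27.
27 equals 27, so the answer is Yes.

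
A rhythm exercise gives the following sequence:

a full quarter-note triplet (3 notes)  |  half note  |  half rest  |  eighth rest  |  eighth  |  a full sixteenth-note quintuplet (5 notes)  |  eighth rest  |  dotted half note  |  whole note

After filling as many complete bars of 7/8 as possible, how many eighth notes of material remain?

One bar of 7/8 = 7 eighth notes.
In eighth notes: a full quarter-note triplet (3 notes) (three triplet quarters span one half) = 4; half note = 4; half rest = 4; eighth rest = 1; eighth = 1; a full sixteenth-note quintuplet (5 notes) (five quintuplet sixteenths span one quarter) = 2; eighth rest = 1; dotted half note = 6; whole note = 8.
Sum: 4 + 4 + 4 + 1 + 1 + 2 + 1 + 6 + 8 = 31.
31 ÷ 7 = 4 complete bars with 3 eighth notes remaining.

3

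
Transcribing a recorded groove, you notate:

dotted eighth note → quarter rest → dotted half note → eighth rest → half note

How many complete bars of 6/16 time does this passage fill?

One bar of 6/16 = 6 sixteenth notes.
Express everything in sixteenth notes: dotted eighth note = 3; quarter rest = 4; dotted half note = 12; eighth rest = 2; half note = 8.
Altogether 3 + 4 + 12 + 2 + 8 = 29.
29 ÷ 6 = 4 complete bars with 5 left over.

4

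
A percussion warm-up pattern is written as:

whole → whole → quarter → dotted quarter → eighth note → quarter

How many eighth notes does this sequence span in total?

24

Each duration in eighth notes: whole = 8; whole = 8; quarter = 2; dotted quarter = 3; eighth note = 1; quarter = 2.
Sum: 8 + 8 + 2 + 3 + 1 + 2 = 24 eighth notes.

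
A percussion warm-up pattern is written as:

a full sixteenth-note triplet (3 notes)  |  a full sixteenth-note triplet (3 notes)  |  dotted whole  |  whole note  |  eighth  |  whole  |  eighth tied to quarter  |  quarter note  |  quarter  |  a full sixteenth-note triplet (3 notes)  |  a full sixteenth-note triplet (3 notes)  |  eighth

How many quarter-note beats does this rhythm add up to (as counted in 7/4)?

One quarter-note beat = 2 eighth notes.
Each duration in eighth notes: a full sixteenth-note triplet (3 notes) (three triplet sixteenths span one eighth) = 1; a full sixteenth-note triplet (3 notes) (three triplet sixteenths span one eighth) = 1; dotted whole = 12; whole note = 8; eighth = 1; whole = 8; eighth tied to quarter (eighth + quarter) = 3; quarter note = 2; quarter = 2; a full sixteenth-note triplet (3 notes) (three triplet sixteenths span one eighth) = 1; a full sixteenth-note triplet (3 notes) (three triplet sixteenths span one eighth) = 1; eighth = 1.
Altogether 1 + 1 + 12 + 8 + 1 + 8 + 3 + 2 + 2 + 1 + 1 + 1 = 41.
41 ÷ 2 = 20.5 beats.

20.5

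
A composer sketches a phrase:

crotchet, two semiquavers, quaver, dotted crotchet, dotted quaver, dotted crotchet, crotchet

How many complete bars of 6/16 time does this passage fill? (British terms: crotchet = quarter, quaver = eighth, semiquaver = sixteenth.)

One bar of 6/16 = 6 sixteenth notes.
Convert each value to sixteenth notes: crotchet = 4; semiquaver = 1; semiquaver = 1; quaver = 2; dotted crotchet = 6; dotted quaver = 3; dotted crotchet = 6; crotchet = 4.
Adding: 4 + 1 + 1 + 2 + 6 + 3 + 6 + 4 = 27.
27 ÷ 6 = 4 complete bars with 3 left over.

4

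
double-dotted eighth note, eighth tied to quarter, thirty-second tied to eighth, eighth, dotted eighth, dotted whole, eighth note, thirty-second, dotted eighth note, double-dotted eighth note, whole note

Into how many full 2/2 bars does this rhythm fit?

One bar of 2/2 = 32 thirty-second notes.
Working in thirty-second notes: double-dotted eighth note = 7; eighth tied to quarter (eighth + quarter) = 12; thirty-second tied to eighth (thirty-second + eighth) = 5; eighth = 4; dotted eighth = 6; dotted whole = 48; eighth note = 4; thirty-second = 1; dotted eighth note = 6; double-dotted eighth note = 7; whole note = 32.
Adding: 7 + 12 + 5 + 4 + 6 + 48 + 4 + 1 + 6 + 7 + 32 = 132.
132 ÷ 32 = 4 complete bars with 4 left over.

4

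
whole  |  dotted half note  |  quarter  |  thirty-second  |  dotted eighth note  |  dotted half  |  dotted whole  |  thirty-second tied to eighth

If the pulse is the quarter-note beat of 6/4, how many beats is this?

One quarter-note beat = 8 thirty-second notes.
In thirty-second notes: whole = 32; dotted half note = 24; quarter = 8; thirty-second = 1; dotted eighth note = 6; dotted half = 24; dotted whole = 48; thirty-second tied to eighth (thirty-second + eighth) = 5.
Adding: 32 + 24 + 8 + 1 + 6 + 24 + 48 + 5 = 148.
148 ÷ 8 = 18.5 beats.

18.5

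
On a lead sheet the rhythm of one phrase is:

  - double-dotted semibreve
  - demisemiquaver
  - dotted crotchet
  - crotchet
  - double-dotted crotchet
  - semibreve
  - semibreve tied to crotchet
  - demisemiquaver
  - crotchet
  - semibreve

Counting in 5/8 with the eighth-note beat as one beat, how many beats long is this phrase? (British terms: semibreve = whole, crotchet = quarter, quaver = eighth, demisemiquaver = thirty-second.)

One eighth-note beat = 4 thirty-second notes.
In thirty-second notes: double-dotted semibreve = 56; demisemiquaver = 1; dotted crotchet = 12; crotchet = 8; double-dotted crotchet = 14; semibreve = 32; semibreve tied to crotchet (semibreve + crotchet) = 40; demisemiquaver = 1; crotchet = 8; semibreve = 32.
Total: 56 + 1 + 12 + 8 + 14 + 32 + 40 + 1 + 8 + 32 = 204.
204 ÷ 4 = 51 beats.

51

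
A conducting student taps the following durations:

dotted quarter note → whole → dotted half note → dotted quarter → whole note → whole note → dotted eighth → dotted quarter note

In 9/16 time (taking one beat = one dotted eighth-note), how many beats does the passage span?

One dotted eighth-note beat = 3 sixteenth notes.
Working in sixteenth notes: dotted quarter note = 6; whole = 16; dotted half note = 12; dotted quarter = 6; whole note = 16; whole note = 16; dotted eighth = 3; dotted quarter note = 6.
Sum: 6 + 16 + 12 + 6 + 16 + 16 + 3 + 6 = 81.
81 ÷ 3 = 27 beats.

27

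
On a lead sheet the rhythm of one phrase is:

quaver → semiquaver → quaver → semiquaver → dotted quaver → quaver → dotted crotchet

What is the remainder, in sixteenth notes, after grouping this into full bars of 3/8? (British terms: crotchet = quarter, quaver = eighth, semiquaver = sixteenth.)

5

One bar of 3/8 = 6 sixteenth notes.
Express everything in sixteenth notes: quaver = 2; semiquaver = 1; quaver = 2; semiquaver = 1; dotted quaver = 3; quaver = 2; dotted crotchet = 6.
Altogether 2 + 1 + 2 + 1 + 3 + 2 + 6 = 17.
17 ÷ 6 = 2 complete bars with 5 sixteenth notes remaining.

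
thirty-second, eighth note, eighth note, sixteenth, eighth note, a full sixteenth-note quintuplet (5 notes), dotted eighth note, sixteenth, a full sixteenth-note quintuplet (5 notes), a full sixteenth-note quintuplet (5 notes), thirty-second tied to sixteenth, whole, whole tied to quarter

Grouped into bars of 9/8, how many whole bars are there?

3

One bar of 9/8 = 36 thirty-second notes.
Express everything in thirty-second notes: thirty-second = 1; eighth note = 4; eighth note = 4; sixteenth = 2; eighth note = 4; a full sixteenth-note quintuplet (5 notes) (five quintuplet sixteenths span one quarter) = 8; dotted eighth note = 6; sixteenth = 2; a full sixteenth-note quintuplet (5 notes) (five quintuplet sixteenths span one quarter) = 8; a full sixteenth-note quintuplet (5 notes) (five quintuplet sixteenths span one quarter) = 8; thirty-second tied to sixteenth (thirty-second + sixteenth) = 3; whole = 32; whole tied to quarter (whole + quarter) = 40.
Adding: 1 + 4 + 4 + 2 + 4 + 8 + 6 + 2 + 8 + 8 + 3 + 32 + 40 = 122.
122 ÷ 36 = 3 complete bars with 14 left over.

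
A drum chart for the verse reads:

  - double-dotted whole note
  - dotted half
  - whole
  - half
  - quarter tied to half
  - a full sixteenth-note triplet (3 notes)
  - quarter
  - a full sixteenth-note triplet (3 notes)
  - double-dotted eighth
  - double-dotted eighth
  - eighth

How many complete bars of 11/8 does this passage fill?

One bar of 11/8 = 44 thirty-second notes.
Express everything in thirty-second notes: double-dotted whole note = 56; dotted half = 24; whole = 32; half = 16; quarter tied to half (quarter + half) = 24; a full sixteenth-note triplet (3 notes) (three triplet sixteenths span one eighth) = 4; quarter = 8; a full sixteenth-note triplet (3 notes) (three triplet sixteenths span one eighth) = 4; double-dotted eighth = 7; double-dotted eighth = 7; eighth = 4.
Adding: 56 + 24 + 32 + 16 + 24 + 4 + 8 + 4 + 7 + 7 + 4 = 186.
186 ÷ 44 = 4 complete bars with 10 left over.

4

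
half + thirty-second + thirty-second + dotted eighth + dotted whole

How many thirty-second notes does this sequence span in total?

Convert each value to thirty-second notes: half = 16; thirty-second = 1; thirty-second = 1; dotted eighth = 6; dotted whole = 48.
Sum: 16 + 1 + 1 + 6 + 48 = 72 thirty-second notes.

72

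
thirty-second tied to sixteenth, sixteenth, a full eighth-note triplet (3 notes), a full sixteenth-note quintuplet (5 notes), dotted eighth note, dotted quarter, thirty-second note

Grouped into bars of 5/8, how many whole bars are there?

One bar of 5/8 = 20 thirty-second notes.
In thirty-second notes: thirty-second tied to sixteenth (thirty-second + sixteenth) = 3; sixteenth = 2; a full eighth-note triplet (3 notes) (three triplet eighths span one quarter) = 8; a full sixteenth-note quintuplet (5 notes) (five quintuplet sixteenths span one quarter) = 8; dotted eighth note = 6; dotted quarter = 12; thirty-second note = 1.
Altogether 3 + 2 + 8 + 8 + 6 + 12 + 1 = 40.
40 ÷ 20 = 2 complete bars with 0 left over.

2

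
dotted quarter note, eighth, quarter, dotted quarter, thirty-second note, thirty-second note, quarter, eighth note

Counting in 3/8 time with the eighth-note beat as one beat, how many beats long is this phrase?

12.5

One eighth-note beat = 4 thirty-second notes.
In thirty-second notes: dotted quarter note = 12; eighth = 4; quarter = 8; dotted quarter = 12; thirty-second note = 1; thirty-second note = 1; quarter = 8; eighth note = 4.
Altogether 12 + 4 + 8 + 12 + 1 + 1 + 8 + 4 = 50.
50 ÷ 4 = 12.5 beats.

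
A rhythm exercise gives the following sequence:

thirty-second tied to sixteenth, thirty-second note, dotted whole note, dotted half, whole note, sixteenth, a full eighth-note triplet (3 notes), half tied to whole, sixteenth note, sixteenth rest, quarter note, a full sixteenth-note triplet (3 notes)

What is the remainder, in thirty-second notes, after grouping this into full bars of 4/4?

One bar of 4/4 = 32 thirty-second notes.
Convert each value to thirty-second notes: thirty-second tied to sixteenth (thirty-second + sixteenth) = 3; thirty-second note = 1; dotted whole note = 48; dotted half = 24; whole note = 32; sixteenth = 2; a full eighth-note triplet (3 notes) (three triplet eighths span one quarter) = 8; half tied to whole (half + whole) = 48; sixteenth note = 2; sixteenth rest = 2; quarter note = 8; a full sixteenth-note triplet (3 notes) (three triplet sixteenths span one eighth) = 4.
Total: 3 + 1 + 48 + 24 + 32 + 2 + 8 + 48 + 2 + 2 + 8 + 4 = 182.
182 ÷ 32 = 5 complete bars with 22 thirty-second notes remaining.

22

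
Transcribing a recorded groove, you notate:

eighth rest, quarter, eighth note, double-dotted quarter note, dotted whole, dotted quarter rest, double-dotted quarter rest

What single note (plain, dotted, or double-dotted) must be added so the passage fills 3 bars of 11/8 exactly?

3 bars of 11/8 = 66 sixteenth notes.
Working in sixteenth notes: eighth rest = 2; quarter = 4; eighth note = 2; double-dotted quarter note = 7; dotted whole = 24; dotted quarter rest = 6; double-dotted quarter rest = 7.
Altogether 2 + 4 + 2 + 7 + 24 + 6 + 7 = 52.
Remaining: 66 − 52 = 14 sixteenth notes, which is a double-dotted half note.

double-dotted half note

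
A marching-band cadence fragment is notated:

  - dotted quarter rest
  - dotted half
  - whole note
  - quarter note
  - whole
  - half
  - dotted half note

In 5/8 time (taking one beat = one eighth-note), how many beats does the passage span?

37

One eighth-note beat = 2 sixteenth notes.
Each duration in sixteenth notes: dotted quarter rest = 6; dotted half = 12; whole note = 16; quarter note = 4; whole = 16; half = 8; dotted half note = 12.
Sum: 6 + 12 + 16 + 4 + 16 + 8 + 12 = 74.
74 ÷ 2 = 37 beats.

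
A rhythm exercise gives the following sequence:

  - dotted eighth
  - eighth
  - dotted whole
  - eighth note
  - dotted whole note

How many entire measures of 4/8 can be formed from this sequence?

6

One bar of 4/8 = 8 sixteenth notes.
Working in sixteenth notes: dotted eighth = 3; eighth = 2; dotted whole = 24; eighth note = 2; dotted whole note = 24.
Adding: 3 + 2 + 24 + 2 + 24 = 55.
55 ÷ 8 = 6 complete bars with 7 left over.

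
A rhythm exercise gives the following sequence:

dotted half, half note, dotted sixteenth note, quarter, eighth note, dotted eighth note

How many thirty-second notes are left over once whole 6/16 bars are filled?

One bar of 6/16 = 12 thirty-second notes.
In thirty-second notes: dotted half = 24; half note = 16; dotted sixteenth note = 3; quarter = 8; eighth note = 4; dotted eighth note = 6.
Sum: 24 + 16 + 3 + 8 + 4 + 6 = 61.
61 ÷ 12 = 5 complete bars with 1 thirty-second note remaining.

1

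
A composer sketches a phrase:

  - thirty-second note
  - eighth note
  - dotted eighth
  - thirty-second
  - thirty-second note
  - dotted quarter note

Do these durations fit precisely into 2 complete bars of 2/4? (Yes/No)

One bar of 2/4 = 16 thirty-second notes, so 2 bars = 32.
Working in thirty-second notes: thirty-second note = 1; eighth note = 4; dotted eighth = 6; thirty-second = 1; thirty-second note = 1; dotted quarter note = 12.
Altogether 1 + 4 + 6 + 1 + 1 + 12 = 25.
25 falls short of 32, so the answer is No.

No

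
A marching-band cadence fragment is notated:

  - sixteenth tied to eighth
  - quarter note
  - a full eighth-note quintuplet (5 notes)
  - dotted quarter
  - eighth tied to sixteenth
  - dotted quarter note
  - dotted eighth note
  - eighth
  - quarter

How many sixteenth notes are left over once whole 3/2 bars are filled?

15

One bar of 3/2 = 24 sixteenth notes.
Working in sixteenth notes: sixteenth tied to eighth (sixteenth + eighth) = 3; quarter note = 4; a full eighth-note quintuplet (5 notes) (five quintuplet eighths span one half) = 8; dotted quarter = 6; eighth tied to sixteenth (eighth + sixteenth) = 3; dotted quarter note = 6; dotted eighth note = 3; eighth = 2; quarter = 4.
Altogether 3 + 4 + 8 + 6 + 3 + 6 + 3 + 2 + 4 = 39.
39 ÷ 24 = 1 complete bar with 15 sixteenth notes remaining.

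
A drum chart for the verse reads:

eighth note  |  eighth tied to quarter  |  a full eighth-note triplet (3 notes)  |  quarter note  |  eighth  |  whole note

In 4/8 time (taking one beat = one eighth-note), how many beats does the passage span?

17

One eighth-note beat = 2 sixteenth notes.
In sixteenth notes: eighth note = 2; eighth tied to quarter (eighth + quarter) = 6; a full eighth-note triplet (3 notes) (three triplet eighths span one quarter) = 4; quarter note = 4; eighth = 2; whole note = 16.
Sum: 2 + 6 + 4 + 4 + 2 + 16 = 34.
34 ÷ 2 = 17 beats.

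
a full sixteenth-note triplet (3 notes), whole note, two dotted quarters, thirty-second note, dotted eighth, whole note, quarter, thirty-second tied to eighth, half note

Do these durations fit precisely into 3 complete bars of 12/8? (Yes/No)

One bar of 12/8 = 48 thirty-second notes, so 3 bars = 144.
In thirty-second notes: a full sixteenth-note triplet (3 notes) (three triplet sixteenths span one eighth) = 4; whole note = 32; dotted quarter = 12; dotted quarter = 12; thirty-second note = 1; dotted eighth = 6; whole note = 32; quarter = 8; thirty-second tied to eighth (thirty-second + eighth) = 5; half note = 16.
Adding: 4 + 32 + 12 + 12 + 1 + 6 + 32 + 8 + 5 + 16 = 128.
128 falls short of 144, so the answer is No.

No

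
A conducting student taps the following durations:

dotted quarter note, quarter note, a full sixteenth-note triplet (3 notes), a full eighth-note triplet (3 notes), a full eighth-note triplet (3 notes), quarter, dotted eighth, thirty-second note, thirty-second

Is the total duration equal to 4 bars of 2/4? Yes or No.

One bar of 2/4 = 16 thirty-second notes, so 4 bars = 64.
Express everything in thirty-second notes: dotted quarter note = 12; quarter note = 8; a full sixteenth-note triplet (3 notes) (three triplet sixteenths span one eighth) = 4; a full eighth-note triplet (3 notes) (three triplet eighths span one quarter) = 8; a full eighth-note triplet (3 notes) (three triplet eighths span one quarter) = 8; quarter = 8; dotted eighth = 6; thirty-second note = 1; thirty-second = 1.
Altogether 12 + 8 + 4 + 8 + 8 + 8 + 6 + 1 + 1 = 56.
56 falls short of 64, so the answer is No.

No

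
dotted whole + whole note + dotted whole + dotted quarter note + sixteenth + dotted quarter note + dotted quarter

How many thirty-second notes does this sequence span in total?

In thirty-second notes: dotted whole = 48; whole note = 32; dotted whole = 48; dotted quarter note = 12; sixteenth = 2; dotted quarter note = 12; dotted quarter = 12.
Total: 48 + 32 + 48 + 12 + 2 + 12 + 12 = 166 thirty-second notes.

166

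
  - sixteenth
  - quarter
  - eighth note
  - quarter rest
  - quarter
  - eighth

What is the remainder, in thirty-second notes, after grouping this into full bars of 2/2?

2

One bar of 2/2 = 16 sixteenth notes.
Each duration in sixteenth notes: sixteenth = 1; quarter = 4; eighth note = 2; quarter rest = 4; quarter = 4; eighth = 2.
Altogether 1 + 4 + 2 + 4 + 4 + 2 = 17.
17 ÷ 16 = 1 complete bar with 1 sixteenth note remaining = 2 thirty-second notes.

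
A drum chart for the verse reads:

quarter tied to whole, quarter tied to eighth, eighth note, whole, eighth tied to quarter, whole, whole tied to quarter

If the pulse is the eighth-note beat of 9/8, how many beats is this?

43

One eighth-note beat = 2 sixteenth notes.
Working in sixteenth notes: quarter tied to whole (quarter + whole) = 20; quarter tied to eighth (quarter + eighth) = 6; eighth note = 2; whole = 16; eighth tied to quarter (eighth + quarter) = 6; whole = 16; whole tied to quarter (whole + quarter) = 20.
Adding: 20 + 6 + 2 + 16 + 6 + 16 + 20 = 86.
86 ÷ 2 = 43 beats.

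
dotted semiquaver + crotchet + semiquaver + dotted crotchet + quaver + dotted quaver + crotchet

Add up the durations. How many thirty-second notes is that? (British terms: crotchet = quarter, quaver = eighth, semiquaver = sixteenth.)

43

Express everything in thirty-second notes: dotted semiquaver = 3; crotchet = 8; semiquaver = 2; dotted crotchet = 12; quaver = 4; dotted quaver = 6; crotchet = 8.
Altogether 3 + 8 + 2 + 12 + 4 + 6 + 8 = 43 thirty-second notes.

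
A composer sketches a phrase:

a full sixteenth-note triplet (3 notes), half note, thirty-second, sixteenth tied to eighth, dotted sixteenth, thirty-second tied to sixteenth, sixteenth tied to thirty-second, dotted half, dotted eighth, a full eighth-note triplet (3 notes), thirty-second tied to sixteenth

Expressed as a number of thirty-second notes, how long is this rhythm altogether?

Convert each value to thirty-second notes: a full sixteenth-note triplet (3 notes) (three triplet sixteenths span one eighth) = 4; half note = 16; thirty-second = 1; sixteenth tied to eighth (sixteenth + eighth) = 6; dotted sixteenth = 3; thirty-second tied to sixteenth (thirty-second + sixteenth) = 3; sixteenth tied to thirty-second (sixteenth + thirty-second) = 3; dotted half = 24; dotted eighth = 6; a full eighth-note triplet (3 notes) (three triplet eighths span one quarter) = 8; thirty-second tied to sixteenth (thirty-second + sixteenth) = 3.
Adding: 4 + 16 + 1 + 6 + 3 + 3 + 3 + 24 + 6 + 8 + 3 = 77 thirty-second notes.

77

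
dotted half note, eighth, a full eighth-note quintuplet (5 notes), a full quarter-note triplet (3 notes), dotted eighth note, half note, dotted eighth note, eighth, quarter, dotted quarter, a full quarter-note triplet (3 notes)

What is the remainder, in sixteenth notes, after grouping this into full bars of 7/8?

8

One bar of 7/8 = 14 sixteenth notes.
In sixteenth notes: dotted half note = 12; eighth = 2; a full eighth-note quintuplet (5 notes) (five quintuplet eighths span one half) = 8; a full quarter-note triplet (3 notes) (three triplet quarters span one half) = 8; dotted eighth note = 3; half note = 8; dotted eighth note = 3; eighth = 2; quarter = 4; dotted quarter = 6; a full quarter-note triplet (3 notes) (three triplet quarters span one half) = 8.
Sum: 12 + 2 + 8 + 8 + 3 + 8 + 3 + 2 + 4 + 6 + 8 = 64.
64 ÷ 14 = 4 complete bars with 8 sixteenth notes remaining.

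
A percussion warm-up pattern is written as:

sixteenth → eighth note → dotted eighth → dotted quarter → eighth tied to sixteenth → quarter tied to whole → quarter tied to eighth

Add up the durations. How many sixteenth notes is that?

41

In sixteenth notes: sixteenth = 1; eighth note = 2; dotted eighth = 3; dotted quarter = 6; eighth tied to sixteenth (eighth + sixteenth) = 3; quarter tied to whole (quarter + whole) = 20; quarter tied to eighth (quarter + eighth) = 6.
Altogether 1 + 2 + 3 + 6 + 3 + 20 + 6 = 41 sixteenth notes.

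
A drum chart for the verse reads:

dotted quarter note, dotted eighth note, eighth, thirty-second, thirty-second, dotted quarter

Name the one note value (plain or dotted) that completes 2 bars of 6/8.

dotted quarter note

2 bars of 6/8 = 48 thirty-second notes.
Express everything in thirty-second notes: dotted quarter note = 12; dotted eighth note = 6; eighth = 4; thirty-second = 1; thirty-second = 1; dotted quarter = 12.
Sum: 12 + 6 + 4 + 1 + 1 + 12 = 36.
Remaining: 48 − 36 = 12 thirty-second notes, which is a dotted quarter note.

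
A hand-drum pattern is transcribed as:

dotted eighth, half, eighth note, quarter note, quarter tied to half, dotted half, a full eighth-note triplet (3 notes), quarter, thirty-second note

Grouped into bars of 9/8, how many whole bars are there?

2

One bar of 9/8 = 36 thirty-second notes.
Each duration in thirty-second notes: dotted eighth = 6; half = 16; eighth note = 4; quarter note = 8; quarter tied to half (quarter + half) = 24; dotted half = 24; a full eighth-note triplet (3 notes) (three triplet eighths span one quarter) = 8; quarter = 8; thirty-second note = 1.
Altogether 6 + 16 + 4 + 8 + 24 + 24 + 8 + 8 + 1 = 99.
99 ÷ 36 = 2 complete bars with 27 left over.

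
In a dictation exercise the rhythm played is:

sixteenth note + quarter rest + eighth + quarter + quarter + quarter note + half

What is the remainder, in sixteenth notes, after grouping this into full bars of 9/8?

One bar of 9/8 = 18 sixteenth notes.
Convert each value to sixteenth notes: sixteenth note = 1; quarter rest = 4; eighth = 2; quarter = 4; quarter = 4; quarter note = 4; half = 8.
Altogether 1 + 4 + 2 + 4 + 4 + 4 + 8 = 27.
27 ÷ 18 = 1 complete bar with 9 sixteenth notes remaining.

9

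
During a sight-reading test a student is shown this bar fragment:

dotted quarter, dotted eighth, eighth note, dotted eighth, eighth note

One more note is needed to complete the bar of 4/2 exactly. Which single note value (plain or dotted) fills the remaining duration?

The bar of 4/2 = 32 sixteenth notes.
Convert each value to sixteenth notes: dotted quarter = 6; dotted eighth = 3; eighth note = 2; dotted eighth = 3; eighth note = 2.
Adding: 6 + 3 + 2 + 3 + 2 = 16.
Remaining: 32 − 16 = 16 sixteenth notes, which is a whole note.

whole note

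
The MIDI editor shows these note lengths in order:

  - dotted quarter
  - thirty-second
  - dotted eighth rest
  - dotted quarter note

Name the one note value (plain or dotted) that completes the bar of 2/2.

thirty-second note

The bar of 2/2 = 32 thirty-second notes.
Convert each value to thirty-second notes: dotted quarter = 12; thirty-second = 1; dotted eighth rest = 6; dotted quarter note = 12.
Total: 12 + 1 + 6 + 12 = 31.
Remaining: 32 − 31 = 1 thirty-second note, which is a thirty-second note.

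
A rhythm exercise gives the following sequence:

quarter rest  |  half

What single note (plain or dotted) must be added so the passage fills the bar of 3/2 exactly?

The bar of 3/2 = 6 quarter notes.
Each duration in quarter notes: quarter rest = 1; half = 2.
Total: 1 + 2 = 3.
Remaining: 6 − 3 = 3 quarter notes, which is a dotted half note.

dotted half note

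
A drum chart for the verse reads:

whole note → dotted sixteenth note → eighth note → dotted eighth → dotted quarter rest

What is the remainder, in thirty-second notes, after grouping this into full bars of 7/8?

1

One bar of 7/8 = 28 thirty-second notes.
Working in thirty-second notes: whole note = 32; dotted sixteenth note = 3; eighth note = 4; dotted eighth = 6; dotted quarter rest = 12.
Adding: 32 + 3 + 4 + 6 + 12 = 57.
57 ÷ 28 = 2 complete bars with 1 thirty-second note remaining.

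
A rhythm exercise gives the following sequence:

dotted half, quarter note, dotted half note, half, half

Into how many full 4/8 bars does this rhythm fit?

One bar of 4/8 = 2 quarter notes.
Express everything in quarter notes: dotted half = 3; quarter note = 1; dotted half note = 3; half = 2; half = 2.
Total: 3 + 1 + 3 + 2 + 2 = 11.
11 ÷ 2 = 5 complete bars with 1 left over.

5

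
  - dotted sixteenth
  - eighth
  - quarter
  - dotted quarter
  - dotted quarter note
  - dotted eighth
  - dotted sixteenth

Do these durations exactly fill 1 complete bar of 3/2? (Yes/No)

One bar of 3/2 = 48 thirty-second notes.
Working in thirty-second notes: dotted sixteenth = 3; eighth = 4; quarter = 8; dotted quarter = 12; dotted quarter note = 12; dotted eighth = 6; dotted sixteenth = 3.
Altogether 3 + 4 + 8 + 12 + 12 + 6 + 3 = 48.
48 equals 48, so the answer is Yes.

Yes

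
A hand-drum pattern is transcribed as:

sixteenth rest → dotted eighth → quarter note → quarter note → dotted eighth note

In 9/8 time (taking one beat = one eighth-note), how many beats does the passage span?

One eighth-note beat = 2 sixteenth notes.
Working in sixteenth notes: sixteenth rest = 1; dotted eighth = 3; quarter note = 4; quarter note = 4; dotted eighth note = 3.
Adding: 1 + 3 + 4 + 4 + 3 = 15.
15 ÷ 2 = 7.5 beats.

7.5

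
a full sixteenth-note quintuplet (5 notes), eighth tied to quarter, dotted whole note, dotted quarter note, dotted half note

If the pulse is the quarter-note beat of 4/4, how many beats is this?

13

One quarter-note beat = 2 eighth notes.
Express everything in eighth notes: a full sixteenth-note quintuplet (5 notes) (five quintuplet sixteenths span one quarter) = 2; eighth tied to quarter (eighth + quarter) = 3; dotted whole note = 12; dotted quarter note = 3; dotted half note = 6.
Altogether 2 + 3 + 12 + 3 + 6 = 26.
26 ÷ 2 = 13 beats.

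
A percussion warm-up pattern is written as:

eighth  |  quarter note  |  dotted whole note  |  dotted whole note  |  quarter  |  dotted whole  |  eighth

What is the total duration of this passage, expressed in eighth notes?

42

Express everything in eighth notes: eighth = 1; quarter note = 2; dotted whole note = 12; dotted whole note = 12; quarter = 2; dotted whole = 12; eighth = 1.
Altogether 1 + 2 + 12 + 12 + 2 + 12 + 1 = 42 eighth notes.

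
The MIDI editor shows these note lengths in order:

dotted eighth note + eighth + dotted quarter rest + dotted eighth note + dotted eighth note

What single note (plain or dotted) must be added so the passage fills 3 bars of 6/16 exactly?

sixteenth note

3 bars of 6/16 = 18 sixteenth notes.
Each duration in sixteenth notes: dotted eighth note = 3; eighth = 2; dotted quarter rest = 6; dotted eighth note = 3; dotted eighth note = 3.
Total: 3 + 2 + 6 + 3 + 3 = 17.
Remaining: 18 − 17 = 1 sixteenth note, which is a sixteenth note.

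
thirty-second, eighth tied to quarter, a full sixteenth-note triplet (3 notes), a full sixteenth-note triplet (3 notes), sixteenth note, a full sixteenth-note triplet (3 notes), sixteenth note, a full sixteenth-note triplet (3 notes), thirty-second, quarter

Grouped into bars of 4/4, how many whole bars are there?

1

One bar of 4/4 = 32 thirty-second notes.
Convert each value to thirty-second notes: thirty-second = 1; eighth tied to quarter (eighth + quarter) = 12; a full sixteenth-note triplet (3 notes) (three triplet sixteenths span one eighth) = 4; a full sixteenth-note triplet (3 notes) (three triplet sixteenths span one eighth) = 4; sixteenth note = 2; a full sixteenth-note triplet (3 notes) (three triplet sixteenths span one eighth) = 4; sixteenth note = 2; a full sixteenth-note triplet (3 notes) (three triplet sixteenths span one eighth) = 4; thirty-second = 1; quarter = 8.
Total: 1 + 12 + 4 + 4 + 2 + 4 + 2 + 4 + 1 + 8 = 42.
42 ÷ 32 = 1 complete bar with 10 left over.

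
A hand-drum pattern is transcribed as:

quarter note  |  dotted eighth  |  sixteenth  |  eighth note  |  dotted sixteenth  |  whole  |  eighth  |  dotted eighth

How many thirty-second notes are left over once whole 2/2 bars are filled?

One bar of 2/2 = 32 thirty-second notes.
In thirty-second notes: quarter note = 8; dotted eighth = 6; sixteenth = 2; eighth note = 4; dotted sixteenth = 3; whole = 32; eighth = 4; dotted eighth = 6.
Altogether 8 + 6 + 2 + 4 + 3 + 32 + 4 + 6 = 65.
65 ÷ 32 = 2 complete bars with 1 thirty-second note remaining.

1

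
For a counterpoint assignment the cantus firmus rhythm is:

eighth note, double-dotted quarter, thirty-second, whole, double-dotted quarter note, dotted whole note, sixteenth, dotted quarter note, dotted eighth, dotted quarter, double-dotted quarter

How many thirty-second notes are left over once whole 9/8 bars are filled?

15

One bar of 9/8 = 36 thirty-second notes.
Working in thirty-second notes: eighth note = 4; double-dotted quarter = 14; thirty-second = 1; whole = 32; double-dotted quarter note = 14; dotted whole note = 48; sixteenth = 2; dotted quarter note = 12; dotted eighth = 6; dotted quarter = 12; double-dotted quarter = 14.
Altogether 4 + 14 + 1 + 32 + 14 + 48 + 2 + 12 + 6 + 12 + 14 = 159.
159 ÷ 36 = 4 complete bars with 15 thirty-second notes remaining.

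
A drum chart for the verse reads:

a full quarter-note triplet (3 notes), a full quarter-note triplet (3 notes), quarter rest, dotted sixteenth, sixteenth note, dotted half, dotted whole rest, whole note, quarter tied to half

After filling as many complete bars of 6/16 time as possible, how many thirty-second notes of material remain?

One bar of 6/16 = 12 thirty-second notes.
Working in thirty-second notes: a full quarter-note triplet (3 notes) (three triplet quarters span one half) = 16; a full quarter-note triplet (3 notes) (three triplet quarters span one half) = 16; quarter rest = 8; dotted sixteenth = 3; sixteenth note = 2; dotted half = 24; dotted whole rest = 48; whole note = 32; quarter tied to half (quarter + half) = 24.
Total: 16 + 16 + 8 + 3 + 2 + 24 + 48 + 32 + 24 = 173.
173 ÷ 12 = 14 complete bars with 5 thirty-second notes remaining.

5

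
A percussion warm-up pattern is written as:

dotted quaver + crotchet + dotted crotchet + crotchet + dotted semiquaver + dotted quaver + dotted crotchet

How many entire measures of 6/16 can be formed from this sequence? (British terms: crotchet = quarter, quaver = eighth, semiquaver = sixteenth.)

One bar of 6/16 = 12 thirty-second notes.
Express everything in thirty-second notes: dotted quaver = 6; crotchet = 8; dotted crotchet = 12; crotchet = 8; dotted semiquaver = 3; dotted quaver = 6; dotted crotchet = 12.
Altogether 6 + 8 + 12 + 8 + 3 + 6 + 12 = 55.
55 ÷ 12 = 4 complete bars with 7 left over.

4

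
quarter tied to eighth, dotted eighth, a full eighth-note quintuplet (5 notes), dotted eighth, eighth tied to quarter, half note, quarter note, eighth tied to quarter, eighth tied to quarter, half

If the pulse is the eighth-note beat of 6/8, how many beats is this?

29

One eighth-note beat = 2 sixteenth notes.
Express everything in sixteenth notes: quarter tied to eighth (quarter + eighth) = 6; dotted eighth = 3; a full eighth-note quintuplet (5 notes) (five quintuplet eighths span one half) = 8; dotted eighth = 3; eighth tied to quarter (eighth + quarter) = 6; half note = 8; quarter note = 4; eighth tied to quarter (eighth + quarter) = 6; eighth tied to quarter (eighth + quarter) = 6; half = 8.
Adding: 6 + 3 + 8 + 3 + 6 + 8 + 4 + 6 + 6 + 8 = 58.
58 ÷ 2 = 29 beats.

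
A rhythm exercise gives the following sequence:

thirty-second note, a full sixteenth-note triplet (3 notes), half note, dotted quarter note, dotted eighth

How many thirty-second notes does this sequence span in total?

39

Working in thirty-second notes: thirty-second note = 1; a full sixteenth-note triplet (3 notes) (three triplet sixteenths span one eighth) = 4; half note = 16; dotted quarter note = 12; dotted eighth = 6.
Altogether 1 + 4 + 16 + 12 + 6 = 39 thirty-second notes.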